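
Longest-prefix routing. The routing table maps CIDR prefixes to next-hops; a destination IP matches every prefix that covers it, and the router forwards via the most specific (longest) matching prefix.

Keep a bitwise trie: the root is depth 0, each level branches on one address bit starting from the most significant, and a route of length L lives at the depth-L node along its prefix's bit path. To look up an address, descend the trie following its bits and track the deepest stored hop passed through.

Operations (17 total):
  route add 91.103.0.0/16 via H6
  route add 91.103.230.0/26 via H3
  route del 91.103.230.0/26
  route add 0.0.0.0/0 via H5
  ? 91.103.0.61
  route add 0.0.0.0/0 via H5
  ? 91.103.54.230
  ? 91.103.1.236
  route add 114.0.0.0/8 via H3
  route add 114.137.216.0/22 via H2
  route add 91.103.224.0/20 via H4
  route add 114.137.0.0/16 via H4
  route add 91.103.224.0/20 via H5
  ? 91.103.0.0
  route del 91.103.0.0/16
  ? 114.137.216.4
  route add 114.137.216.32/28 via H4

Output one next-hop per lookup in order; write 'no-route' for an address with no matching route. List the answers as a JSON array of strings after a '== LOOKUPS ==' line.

Trace:
  add 91.103.0.0/16 -> H6 at depth 16
  add 91.103.230.0/26 -> H3 at depth 26
  del 91.103.230.0/26 (clear depth 26)
  add 0.0.0.0/0 -> H5 at depth 0
  ? 91.103.0.61  path d0:H5→d1:-→d2:-→d3:-→d4:-→d5:-→d6:-→d7:-→d8:-→d9:-→d10:-→d11:-→d12:-→d13:-→d14:-→d15:-→d16:H6  best=H6
  add 0.0.0.0/0 -> H5 at depth 0
  ? 91.103.54.230  path d0:H5→d1:-→d2:-→d3:-→d4:-→d5:-→d6:-→d7:-→d8:-→d9:-→d10:-→d11:-→d12:-→d13:-→d14:-→d15:-→d16:H6  best=H6
  ? 91.103.1.236  path d0:H5→d1:-→d2:-→d3:-→d4:-→d5:-→d6:-→d7:-→d8:-→d9:-→d10:-→d11:-→d12:-→d13:-→d14:-→d15:-→d16:H6  best=H6
  add 114.0.0.0/8 -> H3 at depth 8
  add 114.137.216.0/22 -> H2 at depth 22
  add 91.103.224.0/20 -> H4 at depth 20
  add 114.137.0.0/16 -> H4 at depth 16
  add 91.103.224.0/20 -> H5 at depth 20
  ? 91.103.0.0  path d0:H5→d1:-→d2:-→d3:-→d4:-→d5:-→d6:-→d7:-→d8:-→d9:-→d10:-→d11:-→d12:-→d13:-→d14:-→d15:-→d16:H6  best=H6
  del 91.103.0.0/16 (clear depth 16)
  ? 114.137.216.4  path d0:H5→d1:-→d2:-→d3:-→d4:-→d5:-→d6:-→d7:-→d8:H3→d9:-→d10:-→d11:-→d12:-→d13:-→d14:-→d15:-→d16:H4→d17:-→d18:-→d19:-→d20:-→d21:-→d22:H2  best=H2
  add 114.137.216.32/28 -> H4 at depth 28

== LOOKUPS ==
["H6","H6","H6","H6","H2"]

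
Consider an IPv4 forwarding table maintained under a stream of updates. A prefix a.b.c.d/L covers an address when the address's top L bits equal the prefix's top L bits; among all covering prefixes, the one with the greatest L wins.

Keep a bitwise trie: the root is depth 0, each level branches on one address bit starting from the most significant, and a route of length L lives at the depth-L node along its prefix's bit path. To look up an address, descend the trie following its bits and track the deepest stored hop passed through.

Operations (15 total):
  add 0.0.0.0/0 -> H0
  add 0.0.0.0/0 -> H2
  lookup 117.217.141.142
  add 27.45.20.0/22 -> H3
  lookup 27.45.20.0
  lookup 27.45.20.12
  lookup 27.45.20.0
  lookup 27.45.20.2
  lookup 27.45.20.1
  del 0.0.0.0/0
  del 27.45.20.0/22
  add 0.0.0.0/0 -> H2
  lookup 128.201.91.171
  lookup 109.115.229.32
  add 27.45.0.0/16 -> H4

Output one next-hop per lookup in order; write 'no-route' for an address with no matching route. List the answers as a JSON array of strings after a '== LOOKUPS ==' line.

Trace:
  + 0.0.0.0/0 (H0) depth=0
  + 0.0.0.0/0 (H2) depth=0
  lookup 117.217.141.142: bits ε walk d0:H2 -> H2
  + 27.45.20.0/22 (H3) depth=22
  lookup 27.45.20.0: bits 0001101100101101000101 walk d0:H2→d1:-→d2:-→d3:-→d4:-→d5:-→d6:-→d7:-→d8:-→d9:-→d10:-→d11:-→d12:-→d13:-→d14:-→d15:-→d16:-→d17:-→d18:-→d19:-→d20:-→d21:-→d22:H3 -> H3
  lookup 27.45.20.12: bits 0001101100101101000101 walk d0:H2→d1:-→d2:-→d3:-→d4:-→d5:-→d6:-→d7:-→d8:-→d9:-→d10:-→d11:-→d12:-→d13:-→d14:-→d15:-→d16:-→d17:-→d18:-→d19:-→d20:-→d21:-→d22:H3 -> H3
  lookup 27.45.20.0: bits 0001101100101101000101 walk d0:H2→d1:-→d2:-→d3:-→d4:-→d5:-→d6:-→d7:-→d8:-→d9:-→d10:-→d11:-→d12:-→d13:-→d14:-→d15:-→d16:-→d17:-→d18:-→d19:-→d20:-→d21:-→d22:H3 -> H3
  lookup 27.45.20.2: bits 0001101100101101000101 walk d0:H2→d1:-→d2:-→d3:-→d4:-→d5:-→d6:-→d7:-→d8:-→d9:-→d10:-→d11:-→d12:-→d13:-→d14:-→d15:-→d16:-→d17:-→d18:-→d19:-→d20:-→d21:-→d22:H3 -> H3
  lookup 27.45.20.1: bits 0001101100101101000101 walk d0:H2→d1:-→d2:-→d3:-→d4:-→d5:-→d6:-→d7:-→d8:-→d9:-→d10:-→d11:-→d12:-→d13:-→d14:-→d15:-→d16:-→d17:-→d18:-→d19:-→d20:-→d21:-→d22:H3 -> H3
  del 0.0.0.0/0 (clear depth 0)
  del 27.45.20.0/22 (clear depth 22)
  + 0.0.0.0/0 (H2) depth=0
  lookup 128.201.91.171: bits ε walk d0:H2 -> H2
  lookup 109.115.229.32: bits 0 walk d0:H2→d1:- -> H2
  + 27.45.0.0/16 (H4) depth=16

== LOOKUPS ==
["H2","H3","H3","H3","H3","H3","H2","H2"]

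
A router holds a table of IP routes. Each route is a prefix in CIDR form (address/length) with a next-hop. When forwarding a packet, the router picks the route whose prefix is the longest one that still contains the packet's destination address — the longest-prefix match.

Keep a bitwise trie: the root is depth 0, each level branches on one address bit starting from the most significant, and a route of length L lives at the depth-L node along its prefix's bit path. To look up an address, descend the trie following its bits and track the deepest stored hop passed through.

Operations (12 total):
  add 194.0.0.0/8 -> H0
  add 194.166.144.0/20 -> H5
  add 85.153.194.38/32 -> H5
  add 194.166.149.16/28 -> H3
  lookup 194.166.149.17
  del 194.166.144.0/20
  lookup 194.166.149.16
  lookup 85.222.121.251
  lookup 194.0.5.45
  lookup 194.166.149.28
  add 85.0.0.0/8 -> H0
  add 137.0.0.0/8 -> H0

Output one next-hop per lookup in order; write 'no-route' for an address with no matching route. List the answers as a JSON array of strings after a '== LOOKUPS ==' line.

Process each operation:
  add 194.0.0.0/8 -> H0 at depth 8
  add 194.166.144.0/20 -> H5 at depth 20
  add 85.153.194.38/32 -> H5 at depth 32
  add 194.166.149.16/28 -> H3 at depth 28
  lookup 194.166.149.17: bits 1100001010100110100101010001 walk d0:-→d1:-→d2:-→d3:-→d4:-→d5:-→d6:-→d7:-→d8:H0→d9:-→d10:-→d11:-→d12:-→d13:-→d14:-→d15:-→d16:-→d17:-→d18:-→d19:-→d20:H5→d21:-→d22:-→d23:-→d24:-→d25:-→d26:-→d27:-→d28:H3 -> H3
  - 194.166.144.0/20 clear@20
  lookup 194.166.149.16: bits 1100001010100110100101010001 walk d0:-→d1:-→d2:-→d3:-→d4:-→d5:-→d6:-→d7:-→d8:H0→d9:-→d10:-→d11:-→d12:-→d13:-→d14:-→d15:-→d16:-→d17:-→d18:-→d19:-→d20:-→d21:-→d22:-→d23:-→d24:-→d25:-→d26:-→d27:-→d28:H3 -> H3
  lookup 85.222.121.251: bits 010101011 walk d0:-→d1:-→d2:-→d3:-→d4:-→d5:-→d6:-→d7:-→d8:-→d9:- -> no-route
  lookup 194.0.5.45: bits 11000010 walk d0:-→d1:-→d2:-→d3:-→d4:-→d5:-→d6:-→d7:-→d8:H0 -> H0
  lookup 194.166.149.28: bits 1100001010100110100101010001 walk d0:-→d1:-→d2:-→d3:-→d4:-→d5:-→d6:-→d7:-→d8:H0→d9:-→d10:-→d11:-→d12:-→d13:-→d14:-→d15:-→d16:-→d17:-→d18:-→d19:-→d20:-→d21:-→d22:-→d23:-→d24:-→d25:-→d26:-→d27:-→d28:H3 -> H3
  add 85.0.0.0/8 -> H0 at depth 8
  add 137.0.0.0/8 -> H0 at depth 8

== LOOKUPS ==
["H3","H3","no-route","H0","H3"]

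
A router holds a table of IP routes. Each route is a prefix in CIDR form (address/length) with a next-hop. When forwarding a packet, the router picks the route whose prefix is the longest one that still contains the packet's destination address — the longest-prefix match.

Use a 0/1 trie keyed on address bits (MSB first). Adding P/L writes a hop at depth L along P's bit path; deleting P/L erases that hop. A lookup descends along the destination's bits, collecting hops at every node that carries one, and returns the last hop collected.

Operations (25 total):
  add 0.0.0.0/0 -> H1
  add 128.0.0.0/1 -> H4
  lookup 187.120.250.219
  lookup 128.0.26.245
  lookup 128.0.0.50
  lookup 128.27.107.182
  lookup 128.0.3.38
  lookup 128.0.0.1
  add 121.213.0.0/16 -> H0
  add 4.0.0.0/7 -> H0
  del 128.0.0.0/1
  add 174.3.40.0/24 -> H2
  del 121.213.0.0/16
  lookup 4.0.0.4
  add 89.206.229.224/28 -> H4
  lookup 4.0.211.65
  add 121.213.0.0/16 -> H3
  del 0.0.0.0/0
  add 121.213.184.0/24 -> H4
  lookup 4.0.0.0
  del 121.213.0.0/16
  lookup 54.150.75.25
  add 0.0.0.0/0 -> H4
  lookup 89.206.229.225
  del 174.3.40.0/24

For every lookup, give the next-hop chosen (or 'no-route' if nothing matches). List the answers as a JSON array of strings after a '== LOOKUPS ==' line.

Process each operation:
  add 0.0.0.0/0 -> H1 at depth 0
  add 128.0.0.0/1 -> H4 at depth 1
  ? 187.120.250.219  path d0:H1→d1:H4  best=H4
  ? 128.0.26.245  path d0:H1→d1:H4  best=H4
  ? 128.0.0.50  path d0:H1→d1:H4  best=H4
  ? 128.27.107.182  path d0:H1→d1:H4  best=H4
  ? 128.0.3.38  path d0:H1→d1:H4  best=H4
  ? 128.0.0.1  path d0:H1→d1:H4  best=H4
  add 121.213.0.0/16 -> H0 at depth 16
  add 4.0.0.0/7 -> H0 at depth 7
  - 128.0.0.0/1 clear@1
  add 174.3.40.0/24 -> H2 at depth 24
  - 121.213.0.0/16 clear@16
  ? 4.0.0.4  path d0:H1→d1:-→d2:-→d3:-→d4:-→d5:-→d6:-→d7:H0  best=H0
  add 89.206.229.224/28 -> H4 at depth 28
  ? 4.0.211.65  path d0:H1→d1:-→d2:-→d3:-→d4:-→d5:-→d6:-→d7:H0  best=H0
  add 121.213.0.0/16 -> H3 at depth 16
  - 0.0.0.0/0 clear@0
  add 121.213.184.0/24 -> H4 at depth 24
  ? 4.0.0.0  path d0:-→d1:-→d2:-→d3:-→d4:-→d5:-→d6:-→d7:H0  best=H0
  - 121.213.0.0/16 clear@16
  ? 54.150.75.25  path d0:-→d1:-→d2:-  best=no-route
  add 0.0.0.0/0 -> H4 at depth 0
  ? 89.206.229.225  path d0:H4→d1:-→d2:-→d3:-→d4:-→d5:-→d6:-→d7:-→d8:-→d9:-→d10:-→d11:-→d12:-→d13:-→d14:-→d15:-→d16:-→d17:-→d18:-→d19:-→d20:-→d21:-→d22:-→d23:-→d24:-→d25:-→d26:-→d27:-→d28:H4  best=H4
  - 174.3.40.0/24 clear@24

== LOOKUPS ==
["H4","H4","H4","H4","H4","H4","H0","H0","H0","no-route","H4"]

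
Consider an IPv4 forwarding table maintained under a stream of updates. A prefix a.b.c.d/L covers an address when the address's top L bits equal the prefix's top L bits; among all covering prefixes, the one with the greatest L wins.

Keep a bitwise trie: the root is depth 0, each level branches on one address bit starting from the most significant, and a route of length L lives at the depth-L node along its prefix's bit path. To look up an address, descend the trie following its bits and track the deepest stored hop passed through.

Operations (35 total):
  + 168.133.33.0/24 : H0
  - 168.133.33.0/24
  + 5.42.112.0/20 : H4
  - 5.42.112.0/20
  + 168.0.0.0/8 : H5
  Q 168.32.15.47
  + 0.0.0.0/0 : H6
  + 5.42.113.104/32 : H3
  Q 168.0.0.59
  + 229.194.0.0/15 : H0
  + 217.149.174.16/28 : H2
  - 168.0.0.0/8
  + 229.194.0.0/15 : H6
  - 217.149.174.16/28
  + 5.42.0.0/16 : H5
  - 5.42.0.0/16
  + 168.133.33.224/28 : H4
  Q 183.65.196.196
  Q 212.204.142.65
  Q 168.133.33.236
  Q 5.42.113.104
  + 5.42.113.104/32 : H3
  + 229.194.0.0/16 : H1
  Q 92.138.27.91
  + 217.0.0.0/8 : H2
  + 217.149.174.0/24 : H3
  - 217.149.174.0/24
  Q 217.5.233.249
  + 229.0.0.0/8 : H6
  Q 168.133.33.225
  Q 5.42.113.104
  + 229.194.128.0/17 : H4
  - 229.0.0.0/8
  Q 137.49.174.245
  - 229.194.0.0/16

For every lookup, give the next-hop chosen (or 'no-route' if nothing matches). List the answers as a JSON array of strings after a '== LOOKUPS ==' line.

Process each operation:
  add 168.133.33.0/24 -> H0 at depth 24
  - 168.133.33.0/24 clear@24
  add 5.42.112.0/20 -> H4 at depth 20
  - 5.42.112.0/20 clear@20
  add 168.0.0.0/8 -> H5 at depth 8
  Q 168.32.15.47: descend 10101000 ; hops seen [H5] ; pick H5
  add 0.0.0.0/0 -> H6 at depth 0
  add 5.42.113.104/32 -> H3 at depth 32
  Q 168.0.0.59: descend 10101000 ; hops seen [H6,H5] ; pick H5
  add 229.194.0.0/15 -> H0 at depth 15
  add 217.149.174.16/28 -> H2 at depth 28
  - 168.0.0.0/8 clear@8
  add 229.194.0.0/15 -> H6 at depth 15
  - 217.149.174.16/28 clear@28
  add 5.42.0.0/16 -> H5 at depth 16
  - 5.42.0.0/16 clear@16
  add 168.133.33.224/28 -> H4 at depth 28
  Q 183.65.196.196: descend 101 ; hops seen [H6] ; pick H6
  Q 212.204.142.65: descend 1101 ; hops seen [H6] ; pick H6
  Q 168.133.33.236: descend 1010100010000101001000011110 ; hops seen [H6,H4] ; pick H4
  Q 5.42.113.104: descend 00000101001010100111000101101000 ; hops seen [H6,H3] ; pick H3
  add 5.42.113.104/32 -> H3 at depth 32
  add 229.194.0.0/16 -> H1 at depth 16
  Q 92.138.27.91: descend 0 ; hops seen [H6] ; pick H6
  add 217.0.0.0/8 -> H2 at depth 8
  add 217.149.174.0/24 -> H3 at depth 24
  - 217.149.174.0/24 clear@24
  Q 217.5.233.249: descend 11011001 ; hops seen [H6,H2] ; pick H2
  add 229.0.0.0/8 -> H6 at depth 8
  Q 168.133.33.225: descend 1010100010000101001000011110 ; hops seen [H6,H4] ; pick H4
  Q 5.42.113.104: descend 00000101001010100111000101101000 ; hops seen [H6,H3] ; pick H3
  add 229.194.128.0/17 -> H4 at depth 17
  - 229.0.0.0/8 clear@8
  Q 137.49.174.245: descend 10 ; hops seen [H6] ; pick H6
  - 229.194.0.0/16 clear@16

== LOOKUPS ==
["H5","H5","H6","H6","H4","H3","H6","H2","H4","H3","H6"]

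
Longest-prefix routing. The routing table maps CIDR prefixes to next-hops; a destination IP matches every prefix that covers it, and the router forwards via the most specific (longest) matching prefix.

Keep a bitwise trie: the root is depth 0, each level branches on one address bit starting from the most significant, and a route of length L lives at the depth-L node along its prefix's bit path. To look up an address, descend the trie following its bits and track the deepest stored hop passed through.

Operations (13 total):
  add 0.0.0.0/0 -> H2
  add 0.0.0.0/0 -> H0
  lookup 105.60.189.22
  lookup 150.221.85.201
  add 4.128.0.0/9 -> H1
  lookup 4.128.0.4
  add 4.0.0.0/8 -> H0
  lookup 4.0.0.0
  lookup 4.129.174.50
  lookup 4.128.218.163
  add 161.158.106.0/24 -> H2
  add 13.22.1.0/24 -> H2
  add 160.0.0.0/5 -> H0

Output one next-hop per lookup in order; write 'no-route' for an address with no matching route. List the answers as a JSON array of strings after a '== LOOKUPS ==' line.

Apply in order:
  add 0.0.0.0/0 -> H2 at depth 0
  add 0.0.0.0/0 -> H0 at depth 0
  lookup 105.60.189.22: bits ε walk d0:H0 -> H0
  lookup 150.221.85.201: bits ε walk d0:H0 -> H0
  add 4.128.0.0/9 -> H1 at depth 9
  lookup 4.128.0.4: bits 000001001 walk d0:H0→d1:-→d2:-→d3:-→d4:-→d5:-→d6:-→d7:-→d8:-→d9:H1 -> H1
  add 4.0.0.0/8 -> H0 at depth 8
  lookup 4.0.0.0: bits 00000100 walk d0:H0→d1:-→d2:-→d3:-→d4:-→d5:-→d6:-→d7:-→d8:H0 -> H0
  lookup 4.129.174.50: bits 000001001 walk d0:H0→d1:-→d2:-→d3:-→d4:-→d5:-→d6:-→d7:-→d8:H0→d9:H1 -> H1
  lookup 4.128.218.163: bits 000001001 walk d0:H0→d1:-→d2:-→d3:-→d4:-→d5:-→d6:-→d7:-→d8:H0→d9:H1 -> H1
  add 161.158.106.0/24 -> H2 at depth 24
  add 13.22.1.0/24 -> H2 at depth 24
  add 160.0.0.0/5 -> H0 at depth 5

== LOOKUPS ==
["H0","H0","H1","H0","H1","H1"]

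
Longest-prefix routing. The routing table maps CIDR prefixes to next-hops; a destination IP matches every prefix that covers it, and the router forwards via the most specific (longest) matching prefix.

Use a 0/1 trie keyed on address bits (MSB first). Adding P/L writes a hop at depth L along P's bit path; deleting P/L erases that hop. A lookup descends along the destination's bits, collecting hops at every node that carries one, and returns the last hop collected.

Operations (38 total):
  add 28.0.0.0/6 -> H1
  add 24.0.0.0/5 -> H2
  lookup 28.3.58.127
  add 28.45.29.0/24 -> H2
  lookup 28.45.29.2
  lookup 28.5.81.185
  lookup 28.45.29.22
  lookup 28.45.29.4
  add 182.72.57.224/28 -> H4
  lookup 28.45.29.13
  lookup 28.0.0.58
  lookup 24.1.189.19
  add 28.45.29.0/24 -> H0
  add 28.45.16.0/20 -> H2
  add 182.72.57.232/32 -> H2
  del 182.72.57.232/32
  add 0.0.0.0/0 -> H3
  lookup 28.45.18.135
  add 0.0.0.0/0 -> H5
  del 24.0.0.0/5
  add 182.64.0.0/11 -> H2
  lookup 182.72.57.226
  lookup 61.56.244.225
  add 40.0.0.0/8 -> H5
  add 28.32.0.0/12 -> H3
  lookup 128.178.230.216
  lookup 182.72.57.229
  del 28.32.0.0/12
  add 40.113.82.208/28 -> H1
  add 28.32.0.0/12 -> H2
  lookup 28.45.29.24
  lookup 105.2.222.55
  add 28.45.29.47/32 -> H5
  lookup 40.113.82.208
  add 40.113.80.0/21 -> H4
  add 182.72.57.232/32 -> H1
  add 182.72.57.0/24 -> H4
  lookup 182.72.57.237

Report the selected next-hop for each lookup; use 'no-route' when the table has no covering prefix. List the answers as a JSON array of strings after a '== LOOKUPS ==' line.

Apply in order:
  + 28.0.0.0/6 (H1) depth=6
  + 24.0.0.0/5 (H2) depth=5
  lookup 28.3.58.127: bits 000111 walk d0:-→d1:-→d2:-→d3:-→d4:-→d5:H2→d6:H1 -> H1
  + 28.45.29.0/24 (H2) depth=24
  lookup 28.45.29.2: bits 000111000010110100011101 walk d0:-→d1:-→d2:-→d3:-→d4:-→d5:H2→d6:H1→d7:-→d8:-→d9:-→d10:-→d11:-→d12:-→d13:-→d14:-→d15:-→d16:-→d17:-→d18:-→d19:-→d20:-→d21:-→d22:-→d23:-→d24:H2 -> H2
  lookup 28.5.81.185: bits 0001110000 walk d0:-→d1:-→d2:-→d3:-→d4:-→d5:H2→d6:H1→d7:-→d8:-→d9:-→d10:- -> H1
  lookup 28.45.29.22: bits 000111000010110100011101 walk d0:-→d1:-→d2:-→d3:-→d4:-→d5:H2→d6:H1→d7:-→d8:-→d9:-→d10:-→d11:-→d12:-→d13:-→d14:-→d15:-→d16:-→d17:-→d18:-→d19:-→d20:-→d21:-→d22:-→d23:-→d24:H2 -> H2
  lookup 28.45.29.4: bits 000111000010110100011101 walk d0:-→d1:-→d2:-→d3:-→d4:-→d5:H2→d6:H1→d7:-→d8:-→d9:-→d10:-→d11:-→d12:-→d13:-→d14:-→d15:-→d16:-→d17:-→d18:-→d19:-→d20:-→d21:-→d22:-→d23:-→d24:H2 -> H2
  + 182.72.57.224/28 (H4) depth=28
  lookup 28.45.29.13: bits 000111000010110100011101 walk d0:-→d1:-→d2:-→d3:-→d4:-→d5:H2→d6:H1→d7:-→d8:-→d9:-→d10:-→d11:-→d12:-→d13:-→d14:-→d15:-→d16:-→d17:-→d18:-→d19:-→d20:-→d21:-→d22:-→d23:-→d24:H2 -> H2
  lookup 28.0.0.58: bits 0001110000 walk d0:-→d1:-→d2:-→d3:-→d4:-→d5:H2→d6:H1→d7:-→d8:-→d9:-→d10:- -> H1
  lookup 24.1.189.19: bits 00011 walk d0:-→d1:-→d2:-→d3:-→d4:-→d5:H2 -> H2
  + 28.45.29.0/24 (H0) depth=24
  + 28.45.16.0/20 (H2) depth=20
  + 182.72.57.232/32 (H2) depth=32
  - 182.72.57.232/32 clear@32
  + 0.0.0.0/0 (H3) depth=0
  lookup 28.45.18.135: bits 00011100001011010001 walk d0:H3→d1:-→d2:-→d3:-→d4:-→d5:H2→d6:H1→d7:-→d8:-→d9:-→d10:-→d11:-→d12:-→d13:-→d14:-→d15:-→d16:-→d17:-→d18:-→d19:-→d20:H2 -> H2
  + 0.0.0.0/0 (H5) depth=0
  - 24.0.0.0/5 clear@5
  + 182.64.0.0/11 (H2) depth=11
  lookup 182.72.57.226: bits 1011011001001000001110011110 walk d0:H5→d1:-→d2:-→d3:-→d4:-→d5:-→d6:-→d7:-→d8:-→d9:-→d10:-→d11:H2→d12:-→d13:-→d14:-→d15:-→d16:-→d17:-→d18:-→d19:-→d20:-→d21:-→d22:-→d23:-→d24:-→d25:-→d26:-→d27:-→d28:H4 -> H4
  lookup 61.56.244.225: bits 00 walk d0:H5→d1:-→d2:- -> H5
  + 40.0.0.0/8 (H5) depth=8
  + 28.32.0.0/12 (H3) depth=12
  lookup 128.178.230.216: bits 10 walk d0:H5→d1:-→d2:- -> H5
  lookup 182.72.57.229: bits 1011011001001000001110011110 walk d0:H5→d1:-→d2:-→d3:-→d4:-→d5:-→d6:-→d7:-→d8:-→d9:-→d10:-→d11:H2→d12:-→d13:-→d14:-→d15:-→d16:-→d17:-→d18:-→d19:-→d20:-→d21:-→d22:-→d23:-→d24:-→d25:-→d26:-→d27:-→d28:H4 -> H4
  - 28.32.0.0/12 clear@12
  + 40.113.82.208/28 (H1) depth=28
  + 28.32.0.0/12 (H2) depth=12
  lookup 28.45.29.24: bits 000111000010110100011101 walk d0:H5→d1:-→d2:-→d3:-→d4:-→d5:-→d6:H1→d7:-→d8:-→d9:-→d10:-→d11:-→d12:H2→d13:-→d14:-→d15:-→d16:-→d17:-→d18:-→d19:-→d20:H2→d21:-→d22:-→d23:-→d24:H0 -> H0
  lookup 105.2.222.55: bits 0 walk d0:H5→d1:- -> H5
  + 28.45.29.47/32 (H5) depth=32
  lookup 40.113.82.208: bits 0010100001110001010100101101 walk d0:H5→d1:-→d2:-→d3:-→d4:-→d5:-→d6:-→d7:-→d8:H5→d9:-→d10:-→d11:-→d12:-→d13:-→d14:-→d15:-→d16:-→d17:-→d18:-→d19:-→d20:-→d21:-→d22:-→d23:-→d24:-→d25:-→d26:-→d27:-→d28:H1 -> H1
  + 40.113.80.0/21 (H4) depth=21
  + 182.72.57.232/32 (H1) depth=32
  + 182.72.57.0/24 (H4) depth=24
  lookup 182.72.57.237: bits 10110110010010000011100111101 walk d0:H5→d1:-→d2:-→d3:-→d4:-→d5:-→d6:-→d7:-→d8:-→d9:-→d10:-→d11:H2→d12:-→d13:-→d14:-→d15:-→d16:-→d17:-→d18:-→d19:-→d20:-→d21:-→d22:-→d23:-→d24:H4→d25:-→d26:-→d27:-→d28:H4→d29:- -> H4

== LOOKUPS ==
["H1","H2","H1","H2","H2","H2","H1","H2","H2","H4","H5","H5","H4","H0","H5","H1","H4"]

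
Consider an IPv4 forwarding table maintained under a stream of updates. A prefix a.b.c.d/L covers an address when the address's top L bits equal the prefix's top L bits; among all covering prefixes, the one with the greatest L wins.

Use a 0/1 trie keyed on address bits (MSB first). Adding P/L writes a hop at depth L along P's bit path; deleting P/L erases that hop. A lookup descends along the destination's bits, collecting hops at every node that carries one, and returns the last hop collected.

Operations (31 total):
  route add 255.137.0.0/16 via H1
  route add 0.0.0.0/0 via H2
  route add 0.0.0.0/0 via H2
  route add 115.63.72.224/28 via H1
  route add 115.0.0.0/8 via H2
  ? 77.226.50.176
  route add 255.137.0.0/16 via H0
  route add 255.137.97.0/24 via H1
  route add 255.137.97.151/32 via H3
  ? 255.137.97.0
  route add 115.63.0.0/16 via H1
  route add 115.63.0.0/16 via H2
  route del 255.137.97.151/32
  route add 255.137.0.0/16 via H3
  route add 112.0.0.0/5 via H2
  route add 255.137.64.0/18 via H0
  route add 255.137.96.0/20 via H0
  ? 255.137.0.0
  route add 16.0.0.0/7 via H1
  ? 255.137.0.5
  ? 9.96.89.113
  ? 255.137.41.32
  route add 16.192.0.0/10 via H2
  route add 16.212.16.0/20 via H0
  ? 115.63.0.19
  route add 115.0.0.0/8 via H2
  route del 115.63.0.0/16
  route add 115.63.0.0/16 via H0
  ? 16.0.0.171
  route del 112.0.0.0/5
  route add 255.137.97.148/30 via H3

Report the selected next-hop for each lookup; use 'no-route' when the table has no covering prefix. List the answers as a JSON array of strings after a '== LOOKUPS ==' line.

Trace:
  + 255.137.0.0/16 (H1) depth=16
  + 0.0.0.0/0 (H2) depth=0
  + 0.0.0.0/0 (H2) depth=0
  + 115.63.72.224/28 (H1) depth=28
  + 115.0.0.0/8 (H2) depth=8
  ? 77.226.50.176  path d0:H2→d1:-→d2:-  best=H2
  + 255.137.0.0/16 (H0) depth=16
  + 255.137.97.0/24 (H1) depth=24
  + 255.137.97.151/32 (H3) depth=32
  ? 255.137.97.0  path d0:H2→d1:-→d2:-→d3:-→d4:-→d5:-→d6:-→d7:-→d8:-→d9:-→d10:-→d11:-→d12:-→d13:-→d14:-→d15:-→d16:H0→d17:-→d18:-→d19:-→d20:-→d21:-→d22:-→d23:-→d24:H1  best=H1
  + 115.63.0.0/16 (H1) depth=16
  + 115.63.0.0/16 (H2) depth=16
  del 255.137.97.151/32 (clear depth 32)
  + 255.137.0.0/16 (H3) depth=16
  + 112.0.0.0/5 (H2) depth=5
  + 255.137.64.0/18 (H0) depth=18
  + 255.137.96.0/20 (H0) depth=20
  ? 255.137.0.0  path d0:H2→d1:-→d2:-→d3:-→d4:-→d5:-→d6:-→d7:-→d8:-→d9:-→d10:-→d11:-→d12:-→d13:-→d14:-→d15:-→d16:H3→d17:-  best=H3
  + 16.0.0.0/7 (H1) depth=7
  ? 255.137.0.5  path d0:H2→d1:-→d2:-→d3:-→d4:-→d5:-→d6:-→d7:-→d8:-→d9:-→d10:-→d11:-→d12:-→d13:-→d14:-→d15:-→d16:H3→d17:-  best=H3
  ? 9.96.89.113  path d0:H2→d1:-→d2:-→d3:-  best=H2
  ? 255.137.41.32  path d0:H2→d1:-→d2:-→d3:-→d4:-→d5:-→d6:-→d7:-→d8:-→d9:-→d10:-→d11:-→d12:-→d13:-→d14:-→d15:-→d16:H3→d17:-  best=H3
  + 16.192.0.0/10 (H2) depth=10
  + 16.212.16.0/20 (H0) depth=20
  ? 115.63.0.19  path d0:H2→d1:-→d2:-→d3:-→d4:-→d5:H2→d6:-→d7:-→d8:H2→d9:-→d10:-→d11:-→d12:-→d13:-→d14:-→d15:-→d16:H2→d17:-  best=H2
  + 115.0.0.0/8 (H2) depth=8
  del 115.63.0.0/16 (clear depth 16)
  + 115.63.0.0/16 (H0) depth=16
  ? 16.0.0.171  path d0:H2→d1:-→d2:-→d3:-→d4:-→d5:-→d6:-→d7:H1→d8:-  best=H1
  del 112.0.0.0/5 (clear depth 5)
  + 255.137.97.148/30 (H3) depth=30

== LOOKUPS ==
["H2","H1","H3","H3","H2","H3","H2","H1"]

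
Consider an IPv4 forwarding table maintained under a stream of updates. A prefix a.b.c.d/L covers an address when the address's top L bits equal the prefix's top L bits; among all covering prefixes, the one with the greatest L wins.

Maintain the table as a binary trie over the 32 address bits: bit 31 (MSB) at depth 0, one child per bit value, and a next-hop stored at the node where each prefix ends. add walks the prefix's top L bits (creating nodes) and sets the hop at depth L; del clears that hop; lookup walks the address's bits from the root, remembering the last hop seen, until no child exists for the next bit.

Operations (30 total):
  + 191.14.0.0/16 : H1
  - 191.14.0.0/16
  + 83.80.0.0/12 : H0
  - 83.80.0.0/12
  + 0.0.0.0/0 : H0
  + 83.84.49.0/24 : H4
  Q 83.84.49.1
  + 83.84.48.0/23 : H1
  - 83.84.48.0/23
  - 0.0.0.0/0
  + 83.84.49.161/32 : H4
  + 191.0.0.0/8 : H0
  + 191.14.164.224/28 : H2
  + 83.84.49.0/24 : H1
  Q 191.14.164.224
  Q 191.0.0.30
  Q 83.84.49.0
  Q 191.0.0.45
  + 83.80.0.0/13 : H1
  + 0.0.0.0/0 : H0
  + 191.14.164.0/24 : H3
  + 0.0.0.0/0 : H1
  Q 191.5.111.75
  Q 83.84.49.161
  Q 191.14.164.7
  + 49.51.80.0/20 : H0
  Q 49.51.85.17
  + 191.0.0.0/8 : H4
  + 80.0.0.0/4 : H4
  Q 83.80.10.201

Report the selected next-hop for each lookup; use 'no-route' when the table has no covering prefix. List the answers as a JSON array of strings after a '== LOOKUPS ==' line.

Process each operation:
  add 191.14.0.0/16 -> H1 at depth 16
  - 191.14.0.0/16 clear@16
  add 83.80.0.0/12 -> H0 at depth 12
  - 83.80.0.0/12 clear@12
  add 0.0.0.0/0 -> H0 at depth 0
  add 83.84.49.0/24 -> H4 at depth 24
  Q 83.84.49.1: descend 010100110101010000110001 ; hops seen [H0,H4] ; pick H4
  add 83.84.48.0/23 -> H1 at depth 23
  - 83.84.48.0/23 clear@23
  - 0.0.0.0/0 clear@0
  add 83.84.49.161/32 -> H4 at depth 32
  add 191.0.0.0/8 -> H0 at depth 8
  add 191.14.164.224/28 -> H2 at depth 28
  add 83.84.49.0/24 -> H1 at depth 24
  Q 191.14.164.224: descend 1011111100001110101001001110 ; hops seen [H0,H2] ; pick H2
  Q 191.0.0.30: descend 101111110000 ; hops seen [H0] ; pick H0
  Q 83.84.49.0: descend 010100110101010000110001 ; hops seen [H1] ; pick H1
  Q 191.0.0.45: descend 101111110000 ; hops seen [H0] ; pick H0
  add 83.80.0.0/13 -> H1 at depth 13
  add 0.0.0.0/0 -> H0 at depth 0
  add 191.14.164.0/24 -> H3 at depth 24
  add 0.0.0.0/0 -> H1 at depth 0
  Q 191.5.111.75: descend 101111110000 ; hops seen [H1,H0] ; pick H0
  Q 83.84.49.161: descend 01010011010101000011000110100001 ; hops seen [H1,H1,H1,H4] ; pick H4
  Q 191.14.164.7: descend 101111110000111010100100 ; hops seen [H1,H0,H3] ; pick H3
  add 49.51.80.0/20 -> H0 at depth 20
  Q 49.51.85.17: descend 00110001001100110101 ; hops seen [H1,H0] ; pick H0
  add 191.0.0.0/8 -> H4 at depth 8
  add 80.0.0.0/4 -> H4 at depth 4
  Q 83.80.10.201: descend 0101001101010 ; hops seen [H1,H4,H1] ; pick H1

== LOOKUPS ==
["H4","H2","H0","H1","H0","H0","H4","H3","H0","H1"]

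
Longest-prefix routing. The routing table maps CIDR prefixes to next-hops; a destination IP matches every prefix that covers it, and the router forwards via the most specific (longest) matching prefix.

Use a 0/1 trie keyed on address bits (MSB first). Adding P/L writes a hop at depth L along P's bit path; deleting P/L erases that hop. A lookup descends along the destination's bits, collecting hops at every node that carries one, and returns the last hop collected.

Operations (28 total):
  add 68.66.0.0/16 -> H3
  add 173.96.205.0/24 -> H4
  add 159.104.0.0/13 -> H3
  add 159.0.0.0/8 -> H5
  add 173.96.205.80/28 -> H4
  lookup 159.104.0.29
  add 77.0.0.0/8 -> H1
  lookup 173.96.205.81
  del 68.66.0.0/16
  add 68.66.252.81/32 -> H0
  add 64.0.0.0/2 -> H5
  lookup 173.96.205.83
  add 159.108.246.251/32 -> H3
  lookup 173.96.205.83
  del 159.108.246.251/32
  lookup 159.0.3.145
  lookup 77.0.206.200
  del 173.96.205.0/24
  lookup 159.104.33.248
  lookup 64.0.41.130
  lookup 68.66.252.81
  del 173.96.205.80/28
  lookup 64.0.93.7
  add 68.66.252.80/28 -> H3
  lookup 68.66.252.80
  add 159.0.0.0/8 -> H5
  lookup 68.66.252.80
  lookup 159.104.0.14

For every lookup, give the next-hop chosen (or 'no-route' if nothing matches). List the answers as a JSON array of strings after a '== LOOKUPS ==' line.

Apply in order:
  + 68.66.0.0/16 (H3) depth=16
  + 173.96.205.0/24 (H4) depth=24
  + 159.104.0.0/13 (H3) depth=13
  + 159.0.0.0/8 (H5) depth=8
  + 173.96.205.80/28 (H4) depth=28
  lookup 159.104.0.29: bits 1001111101101 walk d0:-→d1:-→d2:-→d3:-→d4:-→d5:-→d6:-→d7:-→d8:H5→d9:-→d10:-→d11:-→d12:-→d13:H3 -> H3
  + 77.0.0.0/8 (H1) depth=8
  lookup 173.96.205.81: bits 1010110101100000110011010101 walk d0:-→d1:-→d2:-→d3:-→d4:-→d5:-→d6:-→d7:-→d8:-→d9:-→d10:-→d11:-→d12:-→d13:-→d14:-→d15:-→d16:-→d17:-→d18:-→d19:-→d20:-→d21:-→d22:-→d23:-→d24:H4→d25:-→d26:-→d27:-→d28:H4 -> H4
  del 68.66.0.0/16 (clear depth 16)
  + 68.66.252.81/32 (H0) depth=32
  + 64.0.0.0/2 (H5) depth=2
  lookup 173.96.205.83: bits 1010110101100000110011010101 walk d0:-→d1:-→d2:-→d3:-→d4:-→d5:-→d6:-→d7:-→d8:-→d9:-→d10:-→d11:-→d12:-→d13:-→d14:-→d15:-→d16:-→d17:-→d18:-→d19:-→d20:-→d21:-→d22:-→d23:-→d24:H4→d25:-→d26:-→d27:-→d28:H4 -> H4
  + 159.108.246.251/32 (H3) depth=32
  lookup 173.96.205.83: bits 1010110101100000110011010101 walk d0:-→d1:-→d2:-→d3:-→d4:-→d5:-→d6:-→d7:-→d8:-→d9:-→d10:-→d11:-→d12:-→d13:-→d14:-→d15:-→d16:-→d17:-→d18:-→d19:-→d20:-→d21:-→d22:-→d23:-→d24:H4→d25:-→d26:-→d27:-→d28:H4 -> H4
  del 159.108.246.251/32 (clear depth 32)
  lookup 159.0.3.145: bits 100111110 walk d0:-→d1:-→d2:-→d3:-→d4:-→d5:-→d6:-→d7:-→d8:H5→d9:- -> H5
  lookup 77.0.206.200: bits 01001101 walk d0:-→d1:-→d2:H5→d3:-→d4:-→d5:-→d6:-→d7:-→d8:H1 -> H1
  del 173.96.205.0/24 (clear depth 24)
  lookup 159.104.33.248: bits 1001111101101 walk d0:-→d1:-→d2:-→d3:-→d4:-→d5:-→d6:-→d7:-→d8:H5→d9:-→d10:-→d11:-→d12:-→d13:H3 -> H3
  lookup 64.0.41.130: bits 01000 walk d0:-→d1:-→d2:H5→d3:-→d4:-→d5:- -> H5
  lookup 68.66.252.81: bits 01000100010000101111110001010001 walk d0:-→d1:-→d2:H5→d3:-→d4:-→d5:-→d6:-→d7:-→d8:-→d9:-→d10:-→d11:-→d12:-→d13:-→d14:-→d15:-→d16:-→d17:-→d18:-→d19:-→d20:-→d21:-→d22:-→d23:-→d24:-→d25:-→d26:-→d27:-→d28:-→d29:-→d30:-→d31:-→d32:H0 -> H0
  del 173.96.205.80/28 (clear depth 28)
  lookup 64.0.93.7: bits 01000 walk d0:-→d1:-→d2:H5→d3:-→d4:-→d5:- -> H5
  + 68.66.252.80/28 (H3) depth=28
  lookup 68.66.252.80: bits 0100010001000010111111000101000 walk d0:-→d1:-→d2:H5→d3:-→d4:-→d5:-→d6:-→d7:-→d8:-→d9:-→d10:-→d11:-→d12:-→d13:-→d14:-→d15:-→d16:-→d17:-→d18:-→d19:-→d20:-→d21:-→d22:-→d23:-→d24:-→d25:-→d26:-→d27:-→d28:H3→d29:-→d30:-→d31:- -> H3
  + 159.0.0.0/8 (H5) depth=8
  lookup 68.66.252.80: bits 0100010001000010111111000101000 walk d0:-→d1:-→d2:H5→d3:-→d4:-→d5:-→d6:-→d7:-→d8:-→d9:-→d10:-→d11:-→d12:-→d13:-→d14:-→d15:-→d16:-→d17:-→d18:-→d19:-→d20:-→d21:-→d22:-→d23:-→d24:-→d25:-→d26:-→d27:-→d28:H3→d29:-→d30:-→d31:- -> H3
  lookup 159.104.0.14: bits 1001111101101 walk d0:-→d1:-→d2:-→d3:-→d4:-→d5:-→d6:-→d7:-→d8:H5→d9:-→d10:-→d11:-→d12:-→d13:H3 -> H3

== LOOKUPS ==
["H3","H4","H4","H4","H5","H1","H3","H5","H0","H5","H3","H3","H3"]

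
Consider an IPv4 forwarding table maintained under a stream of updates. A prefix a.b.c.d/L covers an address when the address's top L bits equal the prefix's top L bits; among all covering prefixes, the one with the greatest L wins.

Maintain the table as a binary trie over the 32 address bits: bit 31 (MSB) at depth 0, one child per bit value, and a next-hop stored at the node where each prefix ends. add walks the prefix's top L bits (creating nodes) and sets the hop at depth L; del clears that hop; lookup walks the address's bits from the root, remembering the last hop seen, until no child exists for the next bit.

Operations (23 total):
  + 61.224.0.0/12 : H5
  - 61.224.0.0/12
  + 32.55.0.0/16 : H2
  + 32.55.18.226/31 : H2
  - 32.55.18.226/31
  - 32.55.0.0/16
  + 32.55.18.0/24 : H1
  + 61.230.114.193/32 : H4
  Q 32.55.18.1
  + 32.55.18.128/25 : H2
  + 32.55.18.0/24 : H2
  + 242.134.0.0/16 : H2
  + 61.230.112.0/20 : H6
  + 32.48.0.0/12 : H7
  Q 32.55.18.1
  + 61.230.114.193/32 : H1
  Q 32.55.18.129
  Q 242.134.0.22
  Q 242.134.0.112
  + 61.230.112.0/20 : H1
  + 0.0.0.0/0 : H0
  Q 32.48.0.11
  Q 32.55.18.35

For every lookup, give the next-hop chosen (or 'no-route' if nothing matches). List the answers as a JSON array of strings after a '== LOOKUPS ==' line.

Process each operation:
  + 61.224.0.0/12 (H5) depth=12
  del 61.224.0.0/12 (clear depth 12)
  + 32.55.0.0/16 (H2) depth=16
  + 32.55.18.226/31 (H2) depth=31
  del 32.55.18.226/31 (clear depth 31)
  del 32.55.0.0/16 (clear depth 16)
  + 32.55.18.0/24 (H1) depth=24
  + 61.230.114.193/32 (H4) depth=32
  lookup 32.55.18.1: bits 001000000011011100010010 walk d0:-→d1:-→d2:-→d3:-→d4:-→d5:-→d6:-→d7:-→d8:-→d9:-→d10:-→d11:-→d12:-→d13:-→d14:-→d15:-→d16:-→d17:-→d18:-→d19:-→d20:-→d21:-→d22:-→d23:-→d24:H1 -> H1
  + 32.55.18.128/25 (H2) depth=25
  + 32.55.18.0/24 (H2) depth=24
  + 242.134.0.0/16 (H2) depth=16
  + 61.230.112.0/20 (H6) depth=20
  + 32.48.0.0/12 (H7) depth=12
  lookup 32.55.18.1: bits 001000000011011100010010 walk d0:-→d1:-→d2:-→d3:-→d4:-→d5:-→d6:-→d7:-→d8:-→d9:-→d10:-→d11:-→d12:H7→d13:-→d14:-→d15:-→d16:-→d17:-→d18:-→d19:-→d20:-→d21:-→d22:-→d23:-→d24:H2 -> H2
  + 61.230.114.193/32 (H1) depth=32
  lookup 32.55.18.129: bits 0010000000110111000100101 walk d0:-→d1:-→d2:-→d3:-→d4:-→d5:-→d6:-→d7:-→d8:-→d9:-→d10:-→d11:-→d12:H7→d13:-→d14:-→d15:-→d16:-→d17:-→d18:-→d19:-→d20:-→d21:-→d22:-→d23:-→d24:H2→d25:H2 -> H2
  lookup 242.134.0.22: bits 1111001010000110 walk d0:-→d1:-→d2:-→d3:-→d4:-→d5:-→d6:-→d7:-→d8:-→d9:-→d10:-→d11:-→d12:-→d13:-→d14:-→d15:-→d16:H2 -> H2
  lookup 242.134.0.112: bits 1111001010000110 walk d0:-→d1:-→d2:-→d3:-→d4:-→d5:-→d6:-→d7:-→d8:-→d9:-→d10:-→d11:-→d12:-→d13:-→d14:-→d15:-→d16:H2 -> H2
  + 61.230.112.0/20 (H1) depth=20
  + 0.0.0.0/0 (H0) depth=0
  lookup 32.48.0.11: bits 0010000000110 walk d0:H0→d1:-→d2:-→d3:-→d4:-→d5:-→d6:-→d7:-→d8:-→d9:-→d10:-→d11:-→d12:H7→d13:- -> H7
  lookup 32.55.18.35: bits 001000000011011100010010 walk d0:H0→d1:-→d2:-→d3:-→d4:-→d5:-→d6:-→d7:-→d8:-→d9:-→d10:-→d11:-→d12:H7→d13:-→d14:-→d15:-→d16:-→d17:-→d18:-→d19:-→d20:-→d21:-→d22:-→d23:-→d24:H2 -> H2

== LOOKUPS ==
["H1","H2","H2","H2","H2","H7","H2"]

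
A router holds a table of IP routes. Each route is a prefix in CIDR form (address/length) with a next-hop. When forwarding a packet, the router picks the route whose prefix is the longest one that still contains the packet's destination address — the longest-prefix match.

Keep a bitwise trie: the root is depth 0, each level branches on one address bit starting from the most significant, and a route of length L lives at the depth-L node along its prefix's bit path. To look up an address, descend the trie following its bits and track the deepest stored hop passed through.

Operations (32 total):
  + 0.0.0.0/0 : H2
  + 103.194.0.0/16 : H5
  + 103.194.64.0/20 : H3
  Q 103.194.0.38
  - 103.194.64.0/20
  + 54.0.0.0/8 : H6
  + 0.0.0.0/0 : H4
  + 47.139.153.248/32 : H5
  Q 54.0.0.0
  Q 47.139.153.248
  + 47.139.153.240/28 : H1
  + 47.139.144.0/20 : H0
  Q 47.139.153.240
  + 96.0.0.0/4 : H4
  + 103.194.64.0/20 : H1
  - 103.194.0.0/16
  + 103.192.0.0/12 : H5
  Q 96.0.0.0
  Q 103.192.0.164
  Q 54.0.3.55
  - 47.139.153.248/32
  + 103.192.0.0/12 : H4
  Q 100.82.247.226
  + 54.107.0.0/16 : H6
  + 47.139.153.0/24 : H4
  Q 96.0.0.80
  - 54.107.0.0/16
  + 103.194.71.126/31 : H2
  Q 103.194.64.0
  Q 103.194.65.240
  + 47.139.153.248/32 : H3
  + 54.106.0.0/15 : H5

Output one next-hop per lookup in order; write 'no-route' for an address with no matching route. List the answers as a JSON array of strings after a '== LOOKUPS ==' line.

Trace:
  add 0.0.0.0/0 -> H2 at depth 0
  add 103.194.0.0/16 -> H5 at depth 16
  add 103.194.64.0/20 -> H3 at depth 20
  ? 103.194.0.38  path d0:H2→d1:-→d2:-→d3:-→d4:-→d5:-→d6:-→d7:-→d8:-→d9:-→d10:-→d11:-→d12:-→d13:-→d14:-→d15:-→d16:H5→d17:-  best=H5
  del 103.194.64.0/20 (clear depth 20)
  add 54.0.0.0/8 -> H6 at depth 8
  add 0.0.0.0/0 -> H4 at depth 0
  add 47.139.153.248/32 -> H5 at depth 32
  ? 54.0.0.0  path d0:H4→d1:-→d2:-→d3:-→d4:-→d5:-→d6:-→d7:-→d8:H6  best=H6
  ? 47.139.153.248  path d0:H4→d1:-→d2:-→d3:-→d4:-→d5:-→d6:-→d7:-→d8:-→d9:-→d10:-→d11:-→d12:-→d13:-→d14:-→d15:-→d16:-→d17:-→d18:-→d19:-→d20:-→d21:-→d22:-→d23:-→d24:-→d25:-→d26:-→d27:-→d28:-→d29:-→d30:-→d31:-→d32:H5  best=H5
  add 47.139.153.240/28 -> H1 at depth 28
  add 47.139.144.0/20 -> H0 at depth 20
  ? 47.139.153.240  path d0:H4→d1:-→d2:-→d3:-→d4:-→d5:-→d6:-→d7:-→d8:-→d9:-→d10:-→d11:-→d12:-→d13:-→d14:-→d15:-→d16:-→d17:-→d18:-→d19:-→d20:H0→d21:-→d22:-→d23:-→d24:-→d25:-→d26:-→d27:-→d28:H1  best=H1
  add 96.0.0.0/4 -> H4 at depth 4
  add 103.194.64.0/20 -> H1 at depth 20
  del 103.194.0.0/16 (clear depth 16)
  add 103.192.0.0/12 -> H5 at depth 12
  ? 96.0.0.0  path d0:H4→d1:-→d2:-→d3:-→d4:H4→d5:-  best=H4
  ? 103.192.0.164  path d0:H4→d1:-→d2:-→d3:-→d4:H4→d5:-→d6:-→d7:-→d8:-→d9:-→d10:-→d11:-→d12:H5→d13:-→d14:-  best=H5
  ? 54.0.3.55  path d0:H4→d1:-→d2:-→d3:-→d4:-→d5:-→d6:-→d7:-→d8:H6  best=H6
  del 47.139.153.248/32 (clear depth 32)
  add 103.192.0.0/12 -> H4 at depth 12
  ? 100.82.247.226  path d0:H4→d1:-→d2:-→d3:-→d4:H4→d5:-→d6:-  best=H4
  add 54.107.0.0/16 -> H6 at depth 16
  add 47.139.153.0/24 -> H4 at depth 24
  ? 96.0.0.80  path d0:H4→d1:-→d2:-→d3:-→d4:H4→d5:-  best=H4
  del 54.107.0.0/16 (clear depth 16)
  add 103.194.71.126/31 -> H2 at depth 31
  ? 103.194.64.0  path d0:H4→d1:-→d2:-→d3:-→d4:H4→d5:-→d6:-→d7:-→d8:-→d9:-→d10:-→d11:-→d12:H4→d13:-→d14:-→d15:-→d16:-→d17:-→d18:-→d19:-→d20:H1→d21:-  best=H1
  ? 103.194.65.240  path d0:H4→d1:-→d2:-→d3:-→d4:H4→d5:-→d6:-→d7:-→d8:-→d9:-→d10:-→d11:-→d12:H4→d13:-→d14:-→d15:-→d16:-→d17:-→d18:-→d19:-→d20:H1→d21:-  best=H1
  add 47.139.153.248/32 -> H3 at depth 32
  add 54.106.0.0/15 -> H5 at depth 15

== LOOKUPS ==
["H5","H6","H5","H1","H4","H5","H6","H4","H4","H1","H1"]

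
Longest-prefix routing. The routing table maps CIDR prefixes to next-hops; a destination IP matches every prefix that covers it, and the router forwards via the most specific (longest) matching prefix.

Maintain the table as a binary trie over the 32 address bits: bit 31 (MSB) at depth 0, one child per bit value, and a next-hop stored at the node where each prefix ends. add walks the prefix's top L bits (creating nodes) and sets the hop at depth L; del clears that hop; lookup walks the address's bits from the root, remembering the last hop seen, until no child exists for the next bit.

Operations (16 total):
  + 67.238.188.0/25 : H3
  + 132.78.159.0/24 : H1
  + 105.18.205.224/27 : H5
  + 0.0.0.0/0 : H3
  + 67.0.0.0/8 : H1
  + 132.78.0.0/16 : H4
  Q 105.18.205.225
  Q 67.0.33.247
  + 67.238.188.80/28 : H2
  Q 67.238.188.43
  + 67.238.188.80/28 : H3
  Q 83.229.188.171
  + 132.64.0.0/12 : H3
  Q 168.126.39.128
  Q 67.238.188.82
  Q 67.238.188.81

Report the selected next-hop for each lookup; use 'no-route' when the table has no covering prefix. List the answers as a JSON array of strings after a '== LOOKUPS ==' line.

Trace:
  + 67.238.188.0/25 (H3) depth=25
  + 132.78.159.0/24 (H1) depth=24
  + 105.18.205.224/27 (H5) depth=27
  + 0.0.0.0/0 (H3) depth=0
  + 67.0.0.0/8 (H1) depth=8
  + 132.78.0.0/16 (H4) depth=16
  ? 105.18.205.225  path d0:H3→d1:-→d2:-→d3:-→d4:-→d5:-→d6:-→d7:-→d8:-→d9:-→d10:-→d11:-→d12:-→d13:-→d14:-→d15:-→d16:-→d17:-→d18:-→d19:-→d20:-→d21:-→d22:-→d23:-→d24:-→d25:-→d26:-→d27:H5  best=H5
  ? 67.0.33.247  path d0:H3→d1:-→d2:-→d3:-→d4:-→d5:-→d6:-→d7:-→d8:H1  best=H1
  + 67.238.188.80/28 (H2) depth=28
  ? 67.238.188.43  path d0:H3→d1:-→d2:-→d3:-→d4:-→d5:-→d6:-→d7:-→d8:H1→d9:-→d10:-→d11:-→d12:-→d13:-→d14:-→d15:-→d16:-→d17:-→d18:-→d19:-→d20:-→d21:-→d22:-→d23:-→d24:-→d25:H3  best=H3
  + 67.238.188.80/28 (H3) depth=28
  ? 83.229.188.171  path d0:H3→d1:-→d2:-→d3:-  best=H3
  + 132.64.0.0/12 (H3) depth=12
  ? 168.126.39.128  path d0:H3→d1:-→d2:-  best=H3
  ? 67.238.188.82  path d0:H3→d1:-→d2:-→d3:-→d4:-→d5:-→d6:-→d7:-→d8:H1→d9:-→d10:-→d11:-→d12:-→d13:-→d14:-→d15:-→d16:-→d17:-→d18:-→d19:-→d20:-→d21:-→d22:-→d23:-→d24:-→d25:H3→d26:-→d27:-→d28:H3  best=H3
  ? 67.238.188.81  path d0:H3→d1:-→d2:-→d3:-→d4:-→d5:-→d6:-→d7:-→d8:H1→d9:-→d10:-→d11:-→d12:-→d13:-→d14:-→d15:-→d16:-→d17:-→d18:-→d19:-→d20:-→d21:-→d22:-→d23:-→d24:-→d25:H3→d26:-→d27:-→d28:H3  best=H3

== LOOKUPS ==
["H5","H1","H3","H3","H3","H3","H3"]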